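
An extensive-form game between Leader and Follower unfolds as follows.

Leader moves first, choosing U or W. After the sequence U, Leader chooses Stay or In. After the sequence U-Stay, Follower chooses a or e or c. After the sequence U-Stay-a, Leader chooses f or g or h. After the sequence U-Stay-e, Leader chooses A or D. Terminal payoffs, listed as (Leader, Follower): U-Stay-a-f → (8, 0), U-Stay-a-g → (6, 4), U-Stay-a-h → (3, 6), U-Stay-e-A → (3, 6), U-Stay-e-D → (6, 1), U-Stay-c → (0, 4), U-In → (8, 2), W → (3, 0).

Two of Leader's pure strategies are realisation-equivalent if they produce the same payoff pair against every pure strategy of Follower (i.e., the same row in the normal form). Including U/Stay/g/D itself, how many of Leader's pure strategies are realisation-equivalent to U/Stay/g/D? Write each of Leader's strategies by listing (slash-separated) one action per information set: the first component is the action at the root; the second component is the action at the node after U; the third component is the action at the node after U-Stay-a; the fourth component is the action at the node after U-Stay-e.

Row for U/Stay/g/D (columns a, e, c): (6,4) (6,1) (0,4).
Every one of Leader's information sets is on the play path for some reply by Follower when Leader follows U/Stay/g/D.
Changing the action at any of them therefore changes at least one column, so only U/Stay/g/D itself gives this row.

1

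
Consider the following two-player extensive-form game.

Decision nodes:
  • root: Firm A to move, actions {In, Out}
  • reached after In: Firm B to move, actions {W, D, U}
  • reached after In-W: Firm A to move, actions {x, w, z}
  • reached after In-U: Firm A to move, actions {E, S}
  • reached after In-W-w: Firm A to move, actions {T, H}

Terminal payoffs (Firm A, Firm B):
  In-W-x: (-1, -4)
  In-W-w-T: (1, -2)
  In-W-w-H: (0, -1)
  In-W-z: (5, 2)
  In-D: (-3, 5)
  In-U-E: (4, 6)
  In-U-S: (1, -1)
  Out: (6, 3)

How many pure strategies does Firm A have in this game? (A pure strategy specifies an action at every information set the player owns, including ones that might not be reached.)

Firm A owns the root with actions {In, Out} — two choices.
Firm A owns the node after In-W with actions {x, w, z} — three choices.
Firm A owns the node after In-U with actions {E, S} — two choices.
Firm A owns the node after In-W-w with actions {T, H} — two choices.
A pure strategy fixes one action at each information set independently, so the count is the product 2 × 3 × 2 × 2 = 24.
(For reference, Firm B has 3 pure strategies, giving a 24×3 normal-form matrix.)

24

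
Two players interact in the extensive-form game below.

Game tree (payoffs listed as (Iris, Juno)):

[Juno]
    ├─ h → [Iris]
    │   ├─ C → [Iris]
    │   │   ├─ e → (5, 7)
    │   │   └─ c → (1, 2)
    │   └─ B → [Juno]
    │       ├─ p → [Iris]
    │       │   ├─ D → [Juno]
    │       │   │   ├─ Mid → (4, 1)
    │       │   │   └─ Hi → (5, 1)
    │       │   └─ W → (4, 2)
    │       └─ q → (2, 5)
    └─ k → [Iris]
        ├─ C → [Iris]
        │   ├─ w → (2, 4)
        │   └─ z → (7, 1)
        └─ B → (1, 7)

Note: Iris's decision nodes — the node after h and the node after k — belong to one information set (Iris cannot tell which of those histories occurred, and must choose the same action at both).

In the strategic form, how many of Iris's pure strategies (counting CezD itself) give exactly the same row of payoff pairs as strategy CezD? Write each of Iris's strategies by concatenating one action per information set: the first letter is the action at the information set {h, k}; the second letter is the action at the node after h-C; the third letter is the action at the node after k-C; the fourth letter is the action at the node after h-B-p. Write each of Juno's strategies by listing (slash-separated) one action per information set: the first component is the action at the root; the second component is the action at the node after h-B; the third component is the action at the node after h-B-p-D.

Row for CezD (columns h/p/Mid, h/p/Hi, h/q/Mid, h/q/Hi, k/p/Mid, k/p/Hi, k/q/Mid, k/q/Hi): (5,7) (5,7) (5,7) (5,7) (7,1) (7,1) (7,1) (7,1).
Under CezD, Iris's choice at the node after h-B-p can never be reached regardless of what Juno does, so varying those choices leaves every outcome unchanged.
Holding the reachable choices fixed and varying the unreachable one freely already gives 2 equivalent strategies.
No other strategy reproduces this row, so those 2 are the full class: CezD, CezW.

2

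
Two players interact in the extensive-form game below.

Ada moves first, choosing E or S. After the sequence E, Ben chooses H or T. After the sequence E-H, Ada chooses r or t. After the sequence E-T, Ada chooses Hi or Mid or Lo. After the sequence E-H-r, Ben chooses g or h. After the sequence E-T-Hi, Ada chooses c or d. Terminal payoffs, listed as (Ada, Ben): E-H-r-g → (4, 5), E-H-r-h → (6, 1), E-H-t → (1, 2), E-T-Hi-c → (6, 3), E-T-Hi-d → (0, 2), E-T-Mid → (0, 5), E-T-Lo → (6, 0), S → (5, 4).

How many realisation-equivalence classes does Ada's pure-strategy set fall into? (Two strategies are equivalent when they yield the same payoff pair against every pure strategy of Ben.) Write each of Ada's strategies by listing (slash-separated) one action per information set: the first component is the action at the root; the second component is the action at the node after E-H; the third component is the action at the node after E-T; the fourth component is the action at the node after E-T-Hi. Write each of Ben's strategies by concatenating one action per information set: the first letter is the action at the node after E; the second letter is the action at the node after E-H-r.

Ada has 24 pure strategies: E/r/Hi/c, E/r/Hi/d, E/r/Mid/c, E/r/Mid/d, E/r/Lo/c, E/r/Lo/d, E/t/Hi/c, E/t/Hi/d, E/t/Mid/c, E/t/Mid/d, E/t/Lo/c, E/t/Lo/d, S/r/Hi/c, S/r/Hi/d, S/r/Mid/c, S/r/Mid/d, S/r/Lo/c, S/r/Lo/d, S/t/Hi/c, S/t/Hi/d, S/t/Mid/c, S/t/Mid/d, S/t/Lo/c, S/t/Lo/d. Columns: Hg, Hh, Tg, Th.
{E/r/Hi/c} → row (4,5) (6,1) (6,3) (6,3)
{E/r/Hi/d} → row (4,5) (6,1) (0,2) (0,2)
{E/r/Mid/c, E/r/Mid/d} → row (4,5) (6,1) (0,5) (0,5)
{E/r/Lo/c, E/r/Lo/d} → row (4,5) (6,1) (6,0) (6,0)
{E/t/Hi/c} → row (1,2) (1,2) (6,3) (6,3)
{E/t/Hi/d} → row (1,2) (1,2) (0,2) (0,2)
{E/t/Mid/c, E/t/Mid/d} → row (1,2) (1,2) (0,5) (0,5)
{E/t/Lo/c, E/t/Lo/d} → row (1,2) (1,2) (6,0) (6,0)
{S/r/Hi/c, S/r/Hi/d, S/r/Mid/c, S/r/Mid/d, S/r/Lo/c, S/r/Lo/d, S/t/Hi/c, S/t/Hi/d, S/t/Mid/c, S/t/Mid/d, S/t/Lo/c, S/t/Lo/d} → row (5,4) (5,4) (5,4) (5,4)
That's 9 distinct rows out of 24 strategies.

9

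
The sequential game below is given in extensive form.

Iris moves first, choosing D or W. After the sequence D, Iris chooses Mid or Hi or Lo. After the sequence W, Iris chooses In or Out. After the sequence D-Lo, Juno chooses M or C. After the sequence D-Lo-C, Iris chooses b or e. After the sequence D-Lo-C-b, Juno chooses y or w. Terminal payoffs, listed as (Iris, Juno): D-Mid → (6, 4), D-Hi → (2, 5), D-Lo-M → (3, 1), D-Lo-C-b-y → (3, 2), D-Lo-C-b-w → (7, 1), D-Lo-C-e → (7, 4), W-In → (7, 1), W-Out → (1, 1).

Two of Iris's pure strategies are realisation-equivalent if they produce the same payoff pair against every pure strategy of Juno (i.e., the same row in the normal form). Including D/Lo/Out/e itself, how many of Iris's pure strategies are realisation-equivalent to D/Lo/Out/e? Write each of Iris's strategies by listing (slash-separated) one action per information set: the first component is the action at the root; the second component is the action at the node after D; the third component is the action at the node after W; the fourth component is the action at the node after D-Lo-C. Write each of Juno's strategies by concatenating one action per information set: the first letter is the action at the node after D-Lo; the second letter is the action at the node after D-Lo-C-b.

Row for D/Lo/Out/e (columns My, Mw, Cy, Cw): (3,1) (3,1) (7,4) (7,4).
Under D/Lo/Out/e, Iris's choice at the node after W can never be reached regardless of what Juno does, so varying those choices leaves every outcome unchanged.
Holding the reachable choices fixed and varying the unreachable one freely already gives 2 equivalent strategies.
No other strategy reproduces this row, so those 2 are the full class: D/Lo/In/e, D/Lo/Out/e.

2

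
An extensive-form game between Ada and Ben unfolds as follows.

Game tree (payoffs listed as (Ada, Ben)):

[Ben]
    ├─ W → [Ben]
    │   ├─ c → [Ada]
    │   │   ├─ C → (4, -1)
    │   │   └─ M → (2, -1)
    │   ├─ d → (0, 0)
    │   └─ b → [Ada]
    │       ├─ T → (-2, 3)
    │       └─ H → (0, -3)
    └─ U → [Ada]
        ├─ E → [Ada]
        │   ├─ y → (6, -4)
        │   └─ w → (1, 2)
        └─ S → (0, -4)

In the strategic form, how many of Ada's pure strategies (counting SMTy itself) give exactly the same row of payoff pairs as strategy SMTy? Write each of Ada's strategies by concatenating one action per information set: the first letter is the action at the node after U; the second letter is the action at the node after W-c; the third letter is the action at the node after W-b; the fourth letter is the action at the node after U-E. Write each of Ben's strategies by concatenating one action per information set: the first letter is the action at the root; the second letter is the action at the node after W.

Row for SMTy (columns Wc, Wd, Wb, Uc, Ud, Ub): (2,-1) (0,0) (-2,3) (0,-4) (0,-4) (0,-4).
Under SMTy, Ada's choice at the node after U-E can never be reached regardless of what Ben does, so varying those choices leaves every outcome unchanged.
Holding the reachable choices fixed and varying the unreachable one freely already gives 2 equivalent strategies.
No other strategy reproduces this row, so those 2 are the full class: SMTy, SMTw.

2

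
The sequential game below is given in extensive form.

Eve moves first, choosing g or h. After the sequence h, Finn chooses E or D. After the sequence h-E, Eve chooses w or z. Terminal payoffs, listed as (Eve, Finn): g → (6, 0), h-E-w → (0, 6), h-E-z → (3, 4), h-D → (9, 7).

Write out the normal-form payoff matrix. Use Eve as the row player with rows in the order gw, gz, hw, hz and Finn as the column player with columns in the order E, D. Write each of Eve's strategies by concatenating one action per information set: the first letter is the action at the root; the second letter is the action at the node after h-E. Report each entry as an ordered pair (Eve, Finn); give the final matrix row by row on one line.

gw: (6,0) (6,0) | gz: (6,0) (6,0) | hw: (0,6) (9,7) | hz: (3,4) (9,7)

Row gw: E→(6,0), D→(6,0)
Row gz: E→(6,0), D→(6,0)
Row hw: E→(0,6), D→(9,7)
Row hz: E→(3,4), D→(9,7)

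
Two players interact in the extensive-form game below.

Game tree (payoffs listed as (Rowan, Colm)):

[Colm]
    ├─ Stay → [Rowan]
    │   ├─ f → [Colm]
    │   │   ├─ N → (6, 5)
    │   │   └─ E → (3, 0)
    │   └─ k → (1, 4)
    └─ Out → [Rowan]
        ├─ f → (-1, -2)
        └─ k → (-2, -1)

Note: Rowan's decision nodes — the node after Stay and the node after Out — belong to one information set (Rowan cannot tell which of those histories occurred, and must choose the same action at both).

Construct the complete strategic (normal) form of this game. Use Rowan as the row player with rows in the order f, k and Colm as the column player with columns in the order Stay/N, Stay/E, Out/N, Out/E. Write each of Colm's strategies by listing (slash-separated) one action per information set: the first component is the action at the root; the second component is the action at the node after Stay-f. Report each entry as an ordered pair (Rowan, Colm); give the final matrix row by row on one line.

f: (6,5) (3,0) (-1,-2) (-1,-2) | k: (1,4) (1,4) (-2,-1) (-2,-1)

Row f: Stay/N→(6,5), Stay/E→(3,0), Out/N→(-1,-2), Out/E→(-1,-2)
Row k: Stay/N→(1,4), Stay/E→(1,4), Out/N→(-2,-1), Out/E→(-2,-1)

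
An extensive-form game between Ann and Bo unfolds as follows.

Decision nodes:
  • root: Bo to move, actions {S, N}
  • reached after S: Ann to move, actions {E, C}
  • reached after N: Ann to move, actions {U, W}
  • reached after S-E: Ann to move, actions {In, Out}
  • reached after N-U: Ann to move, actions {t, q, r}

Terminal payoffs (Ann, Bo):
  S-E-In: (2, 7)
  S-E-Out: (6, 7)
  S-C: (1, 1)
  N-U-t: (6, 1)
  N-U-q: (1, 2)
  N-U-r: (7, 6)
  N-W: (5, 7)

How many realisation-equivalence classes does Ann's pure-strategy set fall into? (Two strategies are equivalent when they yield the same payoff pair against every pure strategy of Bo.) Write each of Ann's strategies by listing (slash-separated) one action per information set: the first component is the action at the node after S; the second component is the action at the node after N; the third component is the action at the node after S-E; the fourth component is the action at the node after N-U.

12

Ann has 24 pure strategies: E/U/In/t, E/U/In/q, E/U/In/r, E/U/Out/t, E/U/Out/q, E/U/Out/r, E/W/In/t, E/W/In/q, E/W/In/r, E/W/Out/t, E/W/Out/q, E/W/Out/r, C/U/In/t, C/U/In/q, C/U/In/r, C/U/Out/t, C/U/Out/q, C/U/Out/r, C/W/In/t, C/W/In/q, C/W/In/r, C/W/Out/t, C/W/Out/q, C/W/Out/r. Columns: S, N.
{E/U/In/t} → row (2,7) (6,1)
{E/U/In/q} → row (2,7) (1,2)
{E/U/In/r} → row (2,7) (7,6)
{E/U/Out/t} → row (6,7) (6,1)
{E/U/Out/q} → row (6,7) (1,2)
{E/U/Out/r} → row (6,7) (7,6)
{E/W/In/t, E/W/In/q, E/W/In/r} → row (2,7) (5,7)
{E/W/Out/t, E/W/Out/q, E/W/Out/r} → row (6,7) (5,7)
{C/U/In/t, C/U/Out/t} → row (1,1) (6,1)
{C/U/In/q, C/U/Out/q} → row (1,1) (1,2)
{C/U/In/r, C/U/Out/r} → row (1,1) (7,6)
{C/W/In/t, C/W/In/q, C/W/In/r, C/W/Out/t, C/W/Out/q, C/W/Out/r} → row (1,1) (5,7)
That's 12 distinct rows out of 24 strategies.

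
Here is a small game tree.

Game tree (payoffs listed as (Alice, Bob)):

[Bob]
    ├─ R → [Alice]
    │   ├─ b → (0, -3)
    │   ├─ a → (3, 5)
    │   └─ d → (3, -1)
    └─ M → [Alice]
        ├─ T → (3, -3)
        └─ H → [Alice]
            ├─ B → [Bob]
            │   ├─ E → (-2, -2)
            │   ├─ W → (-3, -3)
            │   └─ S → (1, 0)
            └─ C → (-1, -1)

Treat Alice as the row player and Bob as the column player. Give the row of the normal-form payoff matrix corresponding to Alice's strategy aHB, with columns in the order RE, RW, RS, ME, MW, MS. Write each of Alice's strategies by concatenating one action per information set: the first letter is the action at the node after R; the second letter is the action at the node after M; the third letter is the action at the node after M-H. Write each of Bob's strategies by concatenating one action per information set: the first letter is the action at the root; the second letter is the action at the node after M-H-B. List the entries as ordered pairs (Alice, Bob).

(3,5) (3,5) (3,5) (-2,-2) (-3,-3) (1,0)

vs RE: Bob plays R → Alice plays a at [R] → (3, 5)
vs RW: Bob plays R → Alice plays a at [R] → (3, 5)
vs RS: Bob plays R → Alice plays a at [R] → (3, 5)
vs ME: Bob plays M → Alice plays H at [M] → Alice plays B at [M-H] → Bob plays E at [M-H-B] → (-2, -2)
vs MW: Bob plays M → Alice plays H at [M] → Alice plays B at [M-H] → Bob plays W at [M-H-B] → (-3, -3)
vs MS: Bob plays M → Alice plays H at [M] → Alice plays B at [M-H] → Bob plays S at [M-H-B] → (1, 0)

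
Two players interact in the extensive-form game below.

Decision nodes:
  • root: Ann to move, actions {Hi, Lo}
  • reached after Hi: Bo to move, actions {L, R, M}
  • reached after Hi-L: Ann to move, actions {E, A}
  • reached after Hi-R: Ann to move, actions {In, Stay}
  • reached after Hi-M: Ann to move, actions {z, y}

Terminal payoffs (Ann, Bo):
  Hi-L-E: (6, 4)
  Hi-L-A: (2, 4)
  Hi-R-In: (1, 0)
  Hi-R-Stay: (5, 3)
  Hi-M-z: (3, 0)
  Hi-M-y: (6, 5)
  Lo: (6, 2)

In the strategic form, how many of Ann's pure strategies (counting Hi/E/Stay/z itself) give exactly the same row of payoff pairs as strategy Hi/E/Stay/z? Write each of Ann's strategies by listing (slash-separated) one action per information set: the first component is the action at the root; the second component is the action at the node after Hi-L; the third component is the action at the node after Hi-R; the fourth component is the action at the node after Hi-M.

Row for Hi/E/Stay/z (columns L, R, M): (6,4) (5,3) (3,0).
Every one of Ann's information sets is on the play path for some reply by Bo when Ann follows Hi/E/Stay/z.
Changing the action at any of them therefore changes at least one column, so only Hi/E/Stay/z itself gives this row.

1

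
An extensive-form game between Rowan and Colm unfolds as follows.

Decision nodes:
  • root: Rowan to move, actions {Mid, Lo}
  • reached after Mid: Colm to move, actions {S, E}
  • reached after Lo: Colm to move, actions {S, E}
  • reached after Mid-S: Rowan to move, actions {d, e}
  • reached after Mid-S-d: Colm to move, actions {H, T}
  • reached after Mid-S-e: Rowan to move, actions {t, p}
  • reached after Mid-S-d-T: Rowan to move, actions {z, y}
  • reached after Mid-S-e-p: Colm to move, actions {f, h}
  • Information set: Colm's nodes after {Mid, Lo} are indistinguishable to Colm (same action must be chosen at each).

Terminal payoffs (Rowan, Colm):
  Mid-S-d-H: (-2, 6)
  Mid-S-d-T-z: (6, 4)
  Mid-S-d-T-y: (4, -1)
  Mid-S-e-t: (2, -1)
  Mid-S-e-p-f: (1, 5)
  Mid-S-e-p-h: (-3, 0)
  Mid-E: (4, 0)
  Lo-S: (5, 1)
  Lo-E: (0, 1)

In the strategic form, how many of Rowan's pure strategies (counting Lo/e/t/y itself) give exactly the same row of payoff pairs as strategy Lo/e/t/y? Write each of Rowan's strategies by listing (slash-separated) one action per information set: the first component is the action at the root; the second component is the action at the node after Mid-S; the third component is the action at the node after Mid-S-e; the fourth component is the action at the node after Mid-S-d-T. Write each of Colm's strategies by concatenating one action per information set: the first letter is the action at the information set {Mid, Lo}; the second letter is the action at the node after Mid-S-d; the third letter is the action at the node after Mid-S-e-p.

8

Row for Lo/e/t/y (columns SHf, SHh, STf, STh, EHf, EHh, ETf, ETh): (5,1) (5,1) (5,1) (5,1) (0,1) (0,1) (0,1) (0,1).
Under Lo/e/t/y, Rowan's choice at the node after Mid-S and at the node after Mid-S-e and at the node after Mid-S-d-T can never be reached regardless of what Colm does, so varying those choices leaves every outcome unchanged.
Holding the reachable choices fixed and varying the unreachable ones freely already gives 2 × 2 × 2 = 8 equivalent strategies.
No other strategy reproduces this row, so those 8 are the full class: Lo/d/t/z, Lo/d/t/y, Lo/d/p/z, Lo/d/p/y, Lo/e/t/z, Lo/e/t/y, Lo/e/p/z, Lo/e/p/y.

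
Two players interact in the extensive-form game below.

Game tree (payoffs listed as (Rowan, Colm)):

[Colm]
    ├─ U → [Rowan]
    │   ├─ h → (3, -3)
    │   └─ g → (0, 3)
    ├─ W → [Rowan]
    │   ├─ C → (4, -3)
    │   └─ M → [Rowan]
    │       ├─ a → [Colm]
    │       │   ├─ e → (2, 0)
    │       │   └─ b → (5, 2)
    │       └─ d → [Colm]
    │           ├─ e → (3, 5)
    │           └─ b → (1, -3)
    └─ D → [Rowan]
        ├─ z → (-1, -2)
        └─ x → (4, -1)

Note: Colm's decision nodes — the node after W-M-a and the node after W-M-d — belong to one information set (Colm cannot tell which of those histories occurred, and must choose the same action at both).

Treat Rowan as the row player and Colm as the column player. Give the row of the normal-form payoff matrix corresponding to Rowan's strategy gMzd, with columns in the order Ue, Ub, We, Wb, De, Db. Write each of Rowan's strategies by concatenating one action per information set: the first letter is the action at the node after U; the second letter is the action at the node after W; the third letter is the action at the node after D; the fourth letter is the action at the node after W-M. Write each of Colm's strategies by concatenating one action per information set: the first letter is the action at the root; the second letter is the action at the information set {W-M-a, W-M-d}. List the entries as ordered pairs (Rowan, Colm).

(0,3) (0,3) (3,5) (1,-3) (-1,-2) (-1,-2)

vs Ue: Colm plays U → Rowan plays g at [U] → (0, 3)
vs Ub: Colm plays U → Rowan plays g at [U] → (0, 3)
vs We: Colm plays W → Rowan plays M at [W] → Rowan plays d at [W-M] → Colm plays e at [W-M-d] → (3, 5)
vs Wb: Colm plays W → Rowan plays M at [W] → Rowan plays d at [W-M] → Colm plays b at [W-M-d] → (1, -3)
vs De: Colm plays D → Rowan plays z at [D] → (-1, -2)
vs Db: Colm plays D → Rowan plays z at [D] → (-1, -2)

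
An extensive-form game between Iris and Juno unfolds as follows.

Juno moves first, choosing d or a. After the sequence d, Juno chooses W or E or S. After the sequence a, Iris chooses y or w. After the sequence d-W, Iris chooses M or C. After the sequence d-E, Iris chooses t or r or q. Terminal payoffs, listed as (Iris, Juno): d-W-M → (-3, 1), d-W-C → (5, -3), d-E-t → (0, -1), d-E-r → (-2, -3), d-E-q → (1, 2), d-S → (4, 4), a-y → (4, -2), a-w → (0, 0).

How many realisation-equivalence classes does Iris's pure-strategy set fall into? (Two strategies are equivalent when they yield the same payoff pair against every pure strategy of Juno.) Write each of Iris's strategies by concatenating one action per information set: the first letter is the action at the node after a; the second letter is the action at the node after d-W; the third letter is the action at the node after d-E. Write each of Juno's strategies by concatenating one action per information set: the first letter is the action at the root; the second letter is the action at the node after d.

12

Iris has 12 pure strategies: yMt, yMr, yMq, yCt, yCr, yCq, wMt, wMr, wMq, wCt, wCr, wCq. Columns: dW, dE, dS, aW, aE, aS.
{yMt} → row (-3,1) (0,-1) (4,4) (4,-2) (4,-2) (4,-2)
{yMr} → row (-3,1) (-2,-3) (4,4) (4,-2) (4,-2) (4,-2)
{yMq} → row (-3,1) (1,2) (4,4) (4,-2) (4,-2) (4,-2)
{yCt} → row (5,-3) (0,-1) (4,4) (4,-2) (4,-2) (4,-2)
{yCr} → row (5,-3) (-2,-3) (4,4) (4,-2) (4,-2) (4,-2)
{yCq} → row (5,-3) (1,2) (4,4) (4,-2) (4,-2) (4,-2)
{wMt} → row (-3,1) (0,-1) (4,4) (0,0) (0,0) (0,0)
{wMr} → row (-3,1) (-2,-3) (4,4) (0,0) (0,0) (0,0)
{wMq} → row (-3,1) (1,2) (4,4) (0,0) (0,0) (0,0)
{wCt} → row (5,-3) (0,-1) (4,4) (0,0) (0,0) (0,0)
{wCr} → row (5,-3) (-2,-3) (4,4) (0,0) (0,0) (0,0)
{wCq} → row (5,-3) (1,2) (4,4) (0,0) (0,0) (0,0)
That's 12 distinct rows out of 12 strategies.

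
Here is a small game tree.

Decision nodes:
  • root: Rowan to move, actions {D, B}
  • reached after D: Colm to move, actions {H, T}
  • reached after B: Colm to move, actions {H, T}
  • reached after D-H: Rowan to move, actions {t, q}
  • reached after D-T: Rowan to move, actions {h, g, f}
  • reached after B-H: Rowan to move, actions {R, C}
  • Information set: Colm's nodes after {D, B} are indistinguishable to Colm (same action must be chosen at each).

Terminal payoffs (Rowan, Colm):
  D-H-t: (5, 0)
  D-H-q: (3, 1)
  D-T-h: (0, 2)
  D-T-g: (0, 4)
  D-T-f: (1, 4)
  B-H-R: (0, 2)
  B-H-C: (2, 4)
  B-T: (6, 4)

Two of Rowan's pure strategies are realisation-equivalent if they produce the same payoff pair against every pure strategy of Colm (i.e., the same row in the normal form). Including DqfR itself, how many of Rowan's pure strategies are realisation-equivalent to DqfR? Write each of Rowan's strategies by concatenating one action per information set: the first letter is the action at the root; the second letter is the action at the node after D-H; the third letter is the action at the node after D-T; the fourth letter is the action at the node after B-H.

2

Row for DqfR (columns H, T): (3,1) (1,4).
Under DqfR, Rowan's choice at the node after B-H can never be reached regardless of what Colm does, so varying those choices leaves every outcome unchanged.
Holding the reachable choices fixed and varying the unreachable one freely already gives 2 equivalent strategies.
No other strategy reproduces this row, so those 2 are the full class: DqfR, DqfC.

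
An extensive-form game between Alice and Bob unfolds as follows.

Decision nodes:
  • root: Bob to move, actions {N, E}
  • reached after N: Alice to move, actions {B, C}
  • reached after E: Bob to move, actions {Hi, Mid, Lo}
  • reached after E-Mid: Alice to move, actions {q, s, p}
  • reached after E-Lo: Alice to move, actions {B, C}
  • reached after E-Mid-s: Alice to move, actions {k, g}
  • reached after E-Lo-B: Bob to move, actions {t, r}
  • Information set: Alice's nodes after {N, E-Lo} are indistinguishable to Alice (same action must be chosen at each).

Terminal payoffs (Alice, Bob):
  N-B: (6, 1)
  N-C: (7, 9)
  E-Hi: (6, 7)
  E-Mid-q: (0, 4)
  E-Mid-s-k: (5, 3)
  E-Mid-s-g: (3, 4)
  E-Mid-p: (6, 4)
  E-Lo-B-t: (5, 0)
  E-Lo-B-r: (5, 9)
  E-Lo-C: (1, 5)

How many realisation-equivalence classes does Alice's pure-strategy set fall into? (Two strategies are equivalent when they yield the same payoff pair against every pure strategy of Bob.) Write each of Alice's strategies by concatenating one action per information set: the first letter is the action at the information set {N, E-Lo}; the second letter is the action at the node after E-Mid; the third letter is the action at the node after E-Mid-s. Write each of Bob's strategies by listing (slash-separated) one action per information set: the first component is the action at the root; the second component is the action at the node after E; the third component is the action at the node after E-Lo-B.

8

Alice has 12 pure strategies: Bqk, Bqg, Bsk, Bsg, Bpk, Bpg, Cqk, Cqg, Csk, Csg, Cpk, Cpg. Columns: N/Hi/t, N/Hi/r, N/Mid/t, N/Mid/r, N/Lo/t, N/Lo/r, E/Hi/t, E/Hi/r, E/Mid/t, E/Mid/r, E/Lo/t, E/Lo/r.
{Bqk, Bqg} → row (6,1) (6,1) (6,1) (6,1) (6,1) (6,1) (6,7) (6,7) (0,4) (0,4) (5,0) (5,9)
{Bsk} → row (6,1) (6,1) (6,1) (6,1) (6,1) (6,1) (6,7) (6,7) (5,3) (5,3) (5,0) (5,9)
{Bsg} → row (6,1) (6,1) (6,1) (6,1) (6,1) (6,1) (6,7) (6,7) (3,4) (3,4) (5,0) (5,9)
{Bpk, Bpg} → row (6,1) (6,1) (6,1) (6,1) (6,1) (6,1) (6,7) (6,7) (6,4) (6,4) (5,0) (5,9)
{Cqk, Cqg} → row (7,9) (7,9) (7,9) (7,9) (7,9) (7,9) (6,7) (6,7) (0,4) (0,4) (1,5) (1,5)
{Csk} → row (7,9) (7,9) (7,9) (7,9) (7,9) (7,9) (6,7) (6,7) (5,3) (5,3) (1,5) (1,5)
{Csg} → row (7,9) (7,9) (7,9) (7,9) (7,9) (7,9) (6,7) (6,7) (3,4) (3,4) (1,5) (1,5)
{Cpk, Cpg} → row (7,9) (7,9) (7,9) (7,9) (7,9) (7,9) (6,7) (6,7) (6,4) (6,4) (1,5) (1,5)
That's 8 distinct rows out of 12 strategies.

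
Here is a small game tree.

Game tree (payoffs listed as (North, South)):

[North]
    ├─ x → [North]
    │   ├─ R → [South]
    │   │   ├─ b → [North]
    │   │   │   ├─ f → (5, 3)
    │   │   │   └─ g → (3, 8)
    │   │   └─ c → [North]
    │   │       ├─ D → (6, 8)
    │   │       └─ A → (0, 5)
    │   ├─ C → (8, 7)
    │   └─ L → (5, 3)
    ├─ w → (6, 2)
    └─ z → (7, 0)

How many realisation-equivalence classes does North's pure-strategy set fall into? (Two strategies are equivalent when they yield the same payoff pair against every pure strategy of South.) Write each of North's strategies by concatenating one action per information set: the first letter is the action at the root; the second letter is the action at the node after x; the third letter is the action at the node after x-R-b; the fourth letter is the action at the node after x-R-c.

North has 36 pure strategies: xRfD, xRfA, xRgD, xRgA, xCfD, xCfA, xCgD, xCgA, xLfD, xLfA, xLgD, xLgA, wRfD, wRfA, wRgD, wRgA, wCfD, wCfA, wCgD, wCgA, wLfD, wLfA, wLgD, wLgA, zRfD, zRfA, zRgD, zRgA, zCfD, zCfA, zCgD, zCgA, zLfD, zLfA, zLgD, zLgA. Columns: b, c.
{xRfD} → row (5,3) (6,8)
{xRfA} → row (5,3) (0,5)
{xRgD} → row (3,8) (6,8)
{xRgA} → row (3,8) (0,5)
{xCfD, xCfA, xCgD, xCgA} → row (8,7) (8,7)
{xLfD, xLfA, xLgD, xLgA} → row (5,3) (5,3)
{wRfD, wRfA, wRgD, wRgA, wCfD, wCfA, wCgD, wCgA, wLfD, wLfA, wLgD, wLgA} → row (6,2) (6,2)
{zRfD, zRfA, zRgD, zRgA, zCfD, zCfA, zCgD, zCgA, zLfD, zLfA, zLgD, zLgA} → row (7,0) (7,0)
That's 8 distinct rows out of 36 strategies.

8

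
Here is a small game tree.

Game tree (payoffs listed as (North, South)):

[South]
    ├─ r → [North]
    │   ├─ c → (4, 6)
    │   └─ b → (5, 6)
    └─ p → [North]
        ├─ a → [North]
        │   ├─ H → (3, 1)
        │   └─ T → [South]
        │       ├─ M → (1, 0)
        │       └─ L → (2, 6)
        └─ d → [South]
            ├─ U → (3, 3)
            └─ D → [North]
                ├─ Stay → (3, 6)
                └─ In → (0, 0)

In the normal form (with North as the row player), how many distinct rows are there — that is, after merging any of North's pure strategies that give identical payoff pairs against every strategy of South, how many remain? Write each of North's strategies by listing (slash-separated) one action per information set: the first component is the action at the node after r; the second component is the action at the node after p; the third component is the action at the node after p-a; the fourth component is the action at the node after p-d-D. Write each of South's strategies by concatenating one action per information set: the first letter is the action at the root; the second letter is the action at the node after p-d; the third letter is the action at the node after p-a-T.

8

North has 16 pure strategies: c/a/H/Stay, c/a/H/In, c/a/T/Stay, c/a/T/In, c/d/H/Stay, c/d/H/In, c/d/T/Stay, c/d/T/In, b/a/H/Stay, b/a/H/In, b/a/T/Stay, b/a/T/In, b/d/H/Stay, b/d/H/In, b/d/T/Stay, b/d/T/In. Columns: rUM, rUL, rDM, rDL, pUM, pUL, pDM, pDL.
{c/a/H/Stay, c/a/H/In} → row (4,6) (4,6) (4,6) (4,6) (3,1) (3,1) (3,1) (3,1)
{c/a/T/Stay, c/a/T/In} → row (4,6) (4,6) (4,6) (4,6) (1,0) (2,6) (1,0) (2,6)
{c/d/H/Stay, c/d/T/Stay} → row (4,6) (4,6) (4,6) (4,6) (3,3) (3,3) (3,6) (3,6)
{c/d/H/In, c/d/T/In} → row (4,6) (4,6) (4,6) (4,6) (3,3) (3,3) (0,0) (0,0)
{b/a/H/Stay, b/a/H/In} → row (5,6) (5,6) (5,6) (5,6) (3,1) (3,1) (3,1) (3,1)
{b/a/T/Stay, b/a/T/In} → row (5,6) (5,6) (5,6) (5,6) (1,0) (2,6) (1,0) (2,6)
{b/d/H/Stay, b/d/T/Stay} → row (5,6) (5,6) (5,6) (5,6) (3,3) (3,3) (3,6) (3,6)
{b/d/H/In, b/d/T/In} → row (5,6) (5,6) (5,6) (5,6) (3,3) (3,3) (0,0) (0,0)
That's 8 distinct rows out of 16 strategies.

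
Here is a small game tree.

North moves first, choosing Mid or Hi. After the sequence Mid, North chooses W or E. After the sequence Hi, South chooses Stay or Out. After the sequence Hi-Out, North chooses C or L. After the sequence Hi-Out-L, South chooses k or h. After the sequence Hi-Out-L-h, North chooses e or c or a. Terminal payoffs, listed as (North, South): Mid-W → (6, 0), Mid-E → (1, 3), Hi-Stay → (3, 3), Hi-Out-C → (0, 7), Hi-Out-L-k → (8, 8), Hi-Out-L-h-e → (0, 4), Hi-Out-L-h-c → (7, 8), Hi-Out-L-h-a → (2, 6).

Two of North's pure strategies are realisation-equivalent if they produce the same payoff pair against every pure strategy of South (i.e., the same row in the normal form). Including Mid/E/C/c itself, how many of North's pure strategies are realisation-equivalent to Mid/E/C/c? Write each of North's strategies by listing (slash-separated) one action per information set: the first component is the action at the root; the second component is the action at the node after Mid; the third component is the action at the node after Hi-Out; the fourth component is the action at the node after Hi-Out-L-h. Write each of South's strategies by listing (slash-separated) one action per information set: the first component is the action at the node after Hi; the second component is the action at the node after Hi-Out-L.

Row for Mid/E/C/c (columns Stay/k, Stay/h, Out/k, Out/h): (1,3) (1,3) (1,3) (1,3).
Under Mid/E/C/c, North's choice at the node after Hi-Out and at the node after Hi-Out-L-h can never be reached regardless of what South does, so varying those choices leaves every outcome unchanged.
Holding the reachable choices fixed and varying the unreachable ones freely already gives 2 × 3 = 6 equivalent strategies.
No other strategy reproduces this row, so those 6 are the full class: Mid/E/C/e, Mid/E/C/c, Mid/E/C/a, Mid/E/L/e, Mid/E/L/c, Mid/E/L/a.

6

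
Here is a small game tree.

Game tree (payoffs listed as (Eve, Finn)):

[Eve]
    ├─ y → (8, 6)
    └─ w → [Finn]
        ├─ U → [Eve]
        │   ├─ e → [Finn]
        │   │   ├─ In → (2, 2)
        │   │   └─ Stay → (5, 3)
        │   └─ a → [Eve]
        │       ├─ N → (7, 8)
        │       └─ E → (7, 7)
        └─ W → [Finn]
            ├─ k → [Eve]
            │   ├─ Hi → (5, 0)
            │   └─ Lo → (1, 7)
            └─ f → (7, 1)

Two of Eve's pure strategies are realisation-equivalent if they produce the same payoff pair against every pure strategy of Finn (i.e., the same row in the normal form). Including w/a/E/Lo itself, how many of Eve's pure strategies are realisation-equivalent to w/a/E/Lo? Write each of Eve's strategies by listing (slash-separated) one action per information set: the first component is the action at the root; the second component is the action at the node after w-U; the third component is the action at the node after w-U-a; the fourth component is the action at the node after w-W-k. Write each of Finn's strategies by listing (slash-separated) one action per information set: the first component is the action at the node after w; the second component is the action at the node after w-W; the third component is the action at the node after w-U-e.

1

Row for w/a/E/Lo (columns U/k/In, U/k/Stay, U/f/In, U/f/Stay, W/k/In, W/k/Stay, W/f/In, W/f/Stay): (7,7) (7,7) (7,7) (7,7) (1,7) (1,7) (7,1) (7,1).
Every one of Eve's information sets is on the play path for some reply by Finn when Eve follows w/a/E/Lo.
Changing the action at any of them therefore changes at least one column, so only w/a/E/Lo itself gives this row.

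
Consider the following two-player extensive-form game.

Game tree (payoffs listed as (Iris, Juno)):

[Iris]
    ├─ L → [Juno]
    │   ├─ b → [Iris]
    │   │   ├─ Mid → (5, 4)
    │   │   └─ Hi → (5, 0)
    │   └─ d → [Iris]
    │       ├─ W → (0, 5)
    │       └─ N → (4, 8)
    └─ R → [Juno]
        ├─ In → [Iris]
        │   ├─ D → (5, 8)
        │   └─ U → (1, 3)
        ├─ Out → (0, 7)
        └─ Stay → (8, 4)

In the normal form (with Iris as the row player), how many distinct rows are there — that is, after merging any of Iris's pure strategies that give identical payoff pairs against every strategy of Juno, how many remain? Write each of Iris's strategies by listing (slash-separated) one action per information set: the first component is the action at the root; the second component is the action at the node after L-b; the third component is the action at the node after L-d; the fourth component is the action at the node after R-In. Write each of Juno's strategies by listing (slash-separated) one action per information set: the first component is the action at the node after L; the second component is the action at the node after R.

Iris has 16 pure strategies: L/Mid/W/D, L/Mid/W/U, L/Mid/N/D, L/Mid/N/U, L/Hi/W/D, L/Hi/W/U, L/Hi/N/D, L/Hi/N/U, R/Mid/W/D, R/Mid/W/U, R/Mid/N/D, R/Mid/N/U, R/Hi/W/D, R/Hi/W/U, R/Hi/N/D, R/Hi/N/U. Columns: b/In, b/Out, b/Stay, d/In, d/Out, d/Stay.
{L/Mid/W/D, L/Mid/W/U} → row (5,4) (5,4) (5,4) (0,5) (0,5) (0,5)
{L/Mid/N/D, L/Mid/N/U} → row (5,4) (5,4) (5,4) (4,8) (4,8) (4,8)
{L/Hi/W/D, L/Hi/W/U} → row (5,0) (5,0) (5,0) (0,5) (0,5) (0,5)
{L/Hi/N/D, L/Hi/N/U} → row (5,0) (5,0) (5,0) (4,8) (4,8) (4,8)
{R/Mid/W/D, R/Mid/N/D, R/Hi/W/D, R/Hi/N/D} → row (5,8) (0,7) (8,4) (5,8) (0,7) (8,4)
{R/Mid/W/U, R/Mid/N/U, R/Hi/W/U, R/Hi/N/U} → row (1,3) (0,7) (8,4) (1,3) (0,7) (8,4)
That's 6 distinct rows out of 16 strategies.

6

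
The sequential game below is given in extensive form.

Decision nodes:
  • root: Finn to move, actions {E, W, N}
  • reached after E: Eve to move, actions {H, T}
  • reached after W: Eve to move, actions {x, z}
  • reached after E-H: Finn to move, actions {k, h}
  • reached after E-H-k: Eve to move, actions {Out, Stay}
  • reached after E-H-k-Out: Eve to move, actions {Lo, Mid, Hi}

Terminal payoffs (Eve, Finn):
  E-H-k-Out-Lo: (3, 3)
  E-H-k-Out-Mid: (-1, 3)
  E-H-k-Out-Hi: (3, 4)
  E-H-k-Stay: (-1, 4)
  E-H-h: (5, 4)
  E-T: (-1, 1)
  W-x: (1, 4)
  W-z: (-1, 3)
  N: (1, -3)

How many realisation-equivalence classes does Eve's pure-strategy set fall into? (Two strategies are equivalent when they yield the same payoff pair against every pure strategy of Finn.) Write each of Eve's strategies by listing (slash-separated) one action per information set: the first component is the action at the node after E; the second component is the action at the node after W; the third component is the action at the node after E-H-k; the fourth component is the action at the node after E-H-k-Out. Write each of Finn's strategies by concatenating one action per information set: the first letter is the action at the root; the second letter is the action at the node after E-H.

10

Eve has 24 pure strategies: H/x/Out/Lo, H/x/Out/Mid, H/x/Out/Hi, H/x/Stay/Lo, H/x/Stay/Mid, H/x/Stay/Hi, H/z/Out/Lo, H/z/Out/Mid, H/z/Out/Hi, H/z/Stay/Lo, H/z/Stay/Mid, H/z/Stay/Hi, T/x/Out/Lo, T/x/Out/Mid, T/x/Out/Hi, T/x/Stay/Lo, T/x/Stay/Mid, T/x/Stay/Hi, T/z/Out/Lo, T/z/Out/Mid, T/z/Out/Hi, T/z/Stay/Lo, T/z/Stay/Mid, T/z/Stay/Hi. Columns: Ek, Eh, Wk, Wh, Nk, Nh.
{H/x/Out/Lo} → row (3,3) (5,4) (1,4) (1,4) (1,-3) (1,-3)
{H/x/Out/Mid} → row (-1,3) (5,4) (1,4) (1,4) (1,-3) (1,-3)
{H/x/Out/Hi} → row (3,4) (5,4) (1,4) (1,4) (1,-3) (1,-3)
{H/x/Stay/Lo, H/x/Stay/Mid, H/x/Stay/Hi} → row (-1,4) (5,4) (1,4) (1,4) (1,-3) (1,-3)
{H/z/Out/Lo} → row (3,3) (5,4) (-1,3) (-1,3) (1,-3) (1,-3)
{H/z/Out/Mid} → row (-1,3) (5,4) (-1,3) (-1,3) (1,-3) (1,-3)
{H/z/Out/Hi} → row (3,4) (5,4) (-1,3) (-1,3) (1,-3) (1,-3)
{H/z/Stay/Lo, H/z/Stay/Mid, H/z/Stay/Hi} → row (-1,4) (5,4) (-1,3) (-1,3) (1,-3) (1,-3)
{T/x/Out/Lo, T/x/Out/Mid, T/x/Out/Hi, T/x/Stay/Lo, T/x/Stay/Mid, T/x/Stay/Hi} → row (-1,1) (-1,1) (1,4) (1,4) (1,-3) (1,-3)
{T/z/Out/Lo, T/z/Out/Mid, T/z/Out/Hi, T/z/Stay/Lo, T/z/Stay/Mid, T/z/Stay/Hi} → row (-1,1) (-1,1) (-1,3) (-1,3) (1,-3) (1,-3)
That's 10 distinct rows out of 24 strategies.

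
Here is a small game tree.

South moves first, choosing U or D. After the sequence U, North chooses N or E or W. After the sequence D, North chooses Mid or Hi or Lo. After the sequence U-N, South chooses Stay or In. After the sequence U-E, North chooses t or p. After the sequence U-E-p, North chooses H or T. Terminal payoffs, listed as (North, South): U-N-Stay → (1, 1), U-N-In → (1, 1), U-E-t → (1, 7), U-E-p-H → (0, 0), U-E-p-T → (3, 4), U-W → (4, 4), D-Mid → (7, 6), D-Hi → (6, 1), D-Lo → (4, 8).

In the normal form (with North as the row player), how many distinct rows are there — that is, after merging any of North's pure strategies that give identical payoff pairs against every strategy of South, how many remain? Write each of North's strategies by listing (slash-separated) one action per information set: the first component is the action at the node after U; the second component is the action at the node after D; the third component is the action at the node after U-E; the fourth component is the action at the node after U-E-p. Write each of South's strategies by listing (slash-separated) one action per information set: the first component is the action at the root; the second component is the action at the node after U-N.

15

North has 36 pure strategies: N/Mid/t/H, N/Mid/t/T, N/Mid/p/H, N/Mid/p/T, N/Hi/t/H, N/Hi/t/T, N/Hi/p/H, N/Hi/p/T, N/Lo/t/H, N/Lo/t/T, N/Lo/p/H, N/Lo/p/T, E/Mid/t/H, E/Mid/t/T, E/Mid/p/H, E/Mid/p/T, E/Hi/t/H, E/Hi/t/T, E/Hi/p/H, E/Hi/p/T, E/Lo/t/H, E/Lo/t/T, E/Lo/p/H, E/Lo/p/T, W/Mid/t/H, W/Mid/t/T, W/Mid/p/H, W/Mid/p/T, W/Hi/t/H, W/Hi/t/T, W/Hi/p/H, W/Hi/p/T, W/Lo/t/H, W/Lo/t/T, W/Lo/p/H, W/Lo/p/T. Columns: U/Stay, U/In, D/Stay, D/In.
{N/Mid/t/H, N/Mid/t/T, N/Mid/p/H, N/Mid/p/T} → row (1,1) (1,1) (7,6) (7,6)
{N/Hi/t/H, N/Hi/t/T, N/Hi/p/H, N/Hi/p/T} → row (1,1) (1,1) (6,1) (6,1)
{N/Lo/t/H, N/Lo/t/T, N/Lo/p/H, N/Lo/p/T} → row (1,1) (1,1) (4,8) (4,8)
{E/Mid/t/H, E/Mid/t/T} → row (1,7) (1,7) (7,6) (7,6)
{E/Mid/p/H} → row (0,0) (0,0) (7,6) (7,6)
{E/Mid/p/T} → row (3,4) (3,4) (7,6) (7,6)
{E/Hi/t/H, E/Hi/t/T} → row (1,7) (1,7) (6,1) (6,1)
{E/Hi/p/H} → row (0,0) (0,0) (6,1) (6,1)
{E/Hi/p/T} → row (3,4) (3,4) (6,1) (6,1)
{E/Lo/t/H, E/Lo/t/T} → row (1,7) (1,7) (4,8) (4,8)
{E/Lo/p/H} → row (0,0) (0,0) (4,8) (4,8)
{E/Lo/p/T} → row (3,4) (3,4) (4,8) (4,8)
{W/Mid/t/H, W/Mid/t/T, W/Mid/p/H, W/Mid/p/T} → row (4,4) (4,4) (7,6) (7,6)
{W/Hi/t/H, W/Hi/t/T, W/Hi/p/H, W/Hi/p/T} → row (4,4) (4,4) (6,1) (6,1)
{W/Lo/t/H, W/Lo/t/T, W/Lo/p/H, W/Lo/p/T} → row (4,4) (4,4) (4,8) (4,8)
That's 15 distinct rows out of 36 strategies.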